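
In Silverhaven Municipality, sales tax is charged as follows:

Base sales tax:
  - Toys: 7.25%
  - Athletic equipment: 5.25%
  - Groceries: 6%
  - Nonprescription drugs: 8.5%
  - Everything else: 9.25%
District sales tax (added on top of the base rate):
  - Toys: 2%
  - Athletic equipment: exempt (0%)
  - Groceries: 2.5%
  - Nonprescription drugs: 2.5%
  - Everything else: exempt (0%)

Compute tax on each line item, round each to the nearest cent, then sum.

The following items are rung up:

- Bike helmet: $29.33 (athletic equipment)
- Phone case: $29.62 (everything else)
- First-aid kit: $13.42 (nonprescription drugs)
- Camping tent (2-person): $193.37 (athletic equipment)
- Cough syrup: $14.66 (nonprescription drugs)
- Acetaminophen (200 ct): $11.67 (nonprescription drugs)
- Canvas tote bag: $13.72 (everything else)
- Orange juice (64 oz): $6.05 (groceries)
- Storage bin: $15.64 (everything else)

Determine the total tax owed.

Bike helmet $29.33: athletic equipment → 5.25% + 0% district = 5.25% → $1.54
Phone case $29.62: everything else → 9.25% + 0% district = 9.25% → $2.74
First-aid kit $13.42: nonprescription drugs → 8.5% + 2.5% district = 11% → $1.48
Camping tent (2-person) $193.37: athletic equipment → 5.25% + 0% district = 5.25% → $10.15
Cough syrup $14.66: nonprescription drugs → 8.5% + 2.5% district = 11% → $1.61
Acetaminophen (200 ct) $11.67: nonprescription drugs → 8.5% + 2.5% district = 11% → $1.28
Canvas tote bag $13.72: everything else → 9.25% + 0% district = 9.25% → $1.27
Orange juice (64 oz) $6.05: groceries → 6% + 2.5% district = 8.5% → $0.51
Storage bin $15.64: everything else → 9.25% + 0% district = 9.25% → $1.45
Total tax = $1.54 + $2.74 + $1.48 + $10.15 + $1.61 + $1.28 + $1.27 + $0.51 + $1.45 = $22.03

$22.03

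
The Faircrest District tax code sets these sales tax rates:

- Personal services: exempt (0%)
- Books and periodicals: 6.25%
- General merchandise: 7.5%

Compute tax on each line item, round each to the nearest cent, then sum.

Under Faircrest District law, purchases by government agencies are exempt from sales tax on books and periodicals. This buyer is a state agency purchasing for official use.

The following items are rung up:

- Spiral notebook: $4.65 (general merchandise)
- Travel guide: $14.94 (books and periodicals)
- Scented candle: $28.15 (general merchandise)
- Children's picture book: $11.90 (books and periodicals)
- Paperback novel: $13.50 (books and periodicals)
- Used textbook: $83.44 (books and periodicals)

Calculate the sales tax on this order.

$2.46

Spiral notebook $4.65: general merchandise → 7.5% → $0.35
Travel guide $14.94: books and periodicals, buyer-exempt → 0% → $0.00
Scented candle $28.15: general merchandise → 7.5% → $2.11
Children's picture book $11.90: books and periodicals, buyer-exempt → 0% → $0.00
Paperback novel $13.50: books and periodicals, buyer-exempt → 0% → $0.00
Used textbook $83.44: books and periodicals, buyer-exempt → 0% → $0.00
Total tax = $0.35 + $2.11 = $2.46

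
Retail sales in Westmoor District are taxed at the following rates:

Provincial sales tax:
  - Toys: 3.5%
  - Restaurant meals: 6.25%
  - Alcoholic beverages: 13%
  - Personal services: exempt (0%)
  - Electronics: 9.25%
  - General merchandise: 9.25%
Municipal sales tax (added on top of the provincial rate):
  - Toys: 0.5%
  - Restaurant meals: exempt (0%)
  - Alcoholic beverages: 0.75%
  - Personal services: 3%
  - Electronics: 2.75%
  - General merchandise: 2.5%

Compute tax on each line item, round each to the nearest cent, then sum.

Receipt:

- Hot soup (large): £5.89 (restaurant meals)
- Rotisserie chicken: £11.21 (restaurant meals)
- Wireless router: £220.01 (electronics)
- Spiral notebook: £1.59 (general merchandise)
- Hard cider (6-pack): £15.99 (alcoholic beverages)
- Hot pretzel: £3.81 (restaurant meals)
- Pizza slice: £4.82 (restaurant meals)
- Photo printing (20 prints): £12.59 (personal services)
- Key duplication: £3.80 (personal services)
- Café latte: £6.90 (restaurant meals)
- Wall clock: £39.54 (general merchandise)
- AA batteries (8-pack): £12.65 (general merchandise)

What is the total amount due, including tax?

Hot soup (large) £5.89: restaurant meals → 6.25% + 0% municipal = 6.25% → £0.37
Rotisserie chicken £11.21: restaurant meals → 6.25% + 0% municipal = 6.25% → £0.70
Wireless router £220.01: electronics → 9.25% + 2.75% municipal = 12% → £26.40
Spiral notebook £1.59: general merchandise → 9.25% + 2.5% municipal = 11.75% → £0.19
Hard cider (6-pack) £15.99: alcoholic beverages → 13% + 0.75% municipal = 13.75% → £2.20
Hot pretzel £3.81: restaurant meals → 6.25% + 0% municipal = 6.25% → £0.24
Pizza slice £4.82: restaurant meals → 6.25% + 0% municipal = 6.25% → £0.30
Photo printing (20 prints) £12.59: personal services → 0% + 3% municipal = 3% → £0.38
Key duplication £3.80: personal services → 0% + 3% municipal = 3% → £0.11
Café latte £6.90: restaurant meals → 6.25% + 0% municipal = 6.25% → £0.43
Wall clock £39.54: general merchandise → 9.25% + 2.5% municipal = 11.75% → £4.65
AA batteries (8-pack) £12.65: general merchandise → 9.25% + 2.5% municipal = 11.75% → £1.49
Subtotal = £338.80; tax = £37.46; total due = £376.26

£376.26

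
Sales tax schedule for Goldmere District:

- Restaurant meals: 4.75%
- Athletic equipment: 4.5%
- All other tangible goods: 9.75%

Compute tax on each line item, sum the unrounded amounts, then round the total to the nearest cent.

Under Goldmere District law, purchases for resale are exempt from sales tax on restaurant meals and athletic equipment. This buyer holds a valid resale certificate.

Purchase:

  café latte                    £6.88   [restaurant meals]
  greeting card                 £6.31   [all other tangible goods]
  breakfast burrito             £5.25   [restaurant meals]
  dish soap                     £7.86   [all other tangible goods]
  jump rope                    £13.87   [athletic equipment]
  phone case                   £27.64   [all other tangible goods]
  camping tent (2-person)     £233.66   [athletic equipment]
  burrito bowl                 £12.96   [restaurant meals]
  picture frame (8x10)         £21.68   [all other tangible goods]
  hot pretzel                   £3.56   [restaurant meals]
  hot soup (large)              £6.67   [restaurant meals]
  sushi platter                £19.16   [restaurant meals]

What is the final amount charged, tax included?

Café latte £6.88: restaurant meals, buyer-exempt → 0% → £0.00
Greeting card £6.31: all other tangible goods → 9.75% → £0.615225
Breakfast burrito £5.25: restaurant meals, buyer-exempt → 0% → £0.00
Dish soap £7.86: all other tangible goods → 9.75% → £0.76635
Jump rope £13.87: athletic equipment, buyer-exempt → 0% → £0.00
Phone case £27.64: all other tangible goods → 9.75% → £2.6949
Camping tent (2-person) £233.66: athletic equipment, buyer-exempt → 0% → £0.00
Burrito bowl £12.96: restaurant meals, buyer-exempt → 0% → £0.00
Picture frame (8x10) £21.68: all other tangible goods → 9.75% → £2.1138
Hot pretzel £3.56: restaurant meals, buyer-exempt → 0% → £0.00
Hot soup (large) £6.67: restaurant meals, buyer-exempt → 0% → £0.00
Sushi platter £19.16: restaurant meals, buyer-exempt → 0% → £0.00
Subtotal = £365.50; unrounded tax = £6.190275 → £6.19; total due = £371.69

£371.69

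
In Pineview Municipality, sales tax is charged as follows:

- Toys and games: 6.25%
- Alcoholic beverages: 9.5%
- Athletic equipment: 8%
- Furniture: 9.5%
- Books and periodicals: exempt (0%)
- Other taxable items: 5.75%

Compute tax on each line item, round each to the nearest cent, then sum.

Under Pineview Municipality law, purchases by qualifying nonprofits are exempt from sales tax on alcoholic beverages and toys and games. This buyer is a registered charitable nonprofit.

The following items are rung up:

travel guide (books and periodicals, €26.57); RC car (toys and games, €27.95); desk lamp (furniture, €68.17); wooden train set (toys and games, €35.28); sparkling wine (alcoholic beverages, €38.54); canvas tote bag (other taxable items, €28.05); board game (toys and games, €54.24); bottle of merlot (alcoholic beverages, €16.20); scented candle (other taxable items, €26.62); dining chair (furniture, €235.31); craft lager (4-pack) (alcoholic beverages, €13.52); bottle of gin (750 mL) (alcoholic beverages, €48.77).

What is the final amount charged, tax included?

€651.19

Travel guide €26.57: books and periodicals → 0% → €0.00
RC car €27.95: toys and games, buyer-exempt → 0% → €0.00
Desk lamp €68.17: furniture → 9.5% → €6.48
Wooden train set €35.28: toys and games, buyer-exempt → 0% → €0.00
Sparkling wine €38.54: alcoholic beverages, buyer-exempt → 0% → €0.00
Canvas tote bag €28.05: other taxable items → 5.75% → €1.61
Board game €54.24: toys and games, buyer-exempt → 0% → €0.00
Bottle of merlot €16.20: alcoholic beverages, buyer-exempt → 0% → €0.00
Scented candle €26.62: other taxable items → 5.75% → €1.53
Dining chair €235.31: furniture → 9.5% → €22.35
Craft lager (4-pack) €13.52: alcoholic beverages, buyer-exempt → 0% → €0.00
Bottle of gin (750 mL) €48.77: alcoholic beverages, buyer-exempt → 0% → €0.00
Subtotal = €619.22; tax = €31.97; total due = €651.19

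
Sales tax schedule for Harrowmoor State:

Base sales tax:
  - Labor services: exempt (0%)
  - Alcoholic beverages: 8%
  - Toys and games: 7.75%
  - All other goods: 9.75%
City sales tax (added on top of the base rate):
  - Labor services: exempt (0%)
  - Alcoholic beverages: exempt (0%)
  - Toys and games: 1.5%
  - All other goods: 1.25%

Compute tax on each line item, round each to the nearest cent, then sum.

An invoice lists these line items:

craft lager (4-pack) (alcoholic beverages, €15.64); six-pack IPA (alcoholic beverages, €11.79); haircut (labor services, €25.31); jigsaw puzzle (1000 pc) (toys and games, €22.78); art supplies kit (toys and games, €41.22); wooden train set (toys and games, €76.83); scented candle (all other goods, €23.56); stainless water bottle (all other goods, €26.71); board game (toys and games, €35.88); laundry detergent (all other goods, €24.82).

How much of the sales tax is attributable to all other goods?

€8.26

Scented candle €23.56: all other goods → 9.75% + 1.25% city = 11% → €2.59
Stainless water bottle €26.71: all other goods → 9.75% + 1.25% city = 11% → €2.94
Laundry detergent €24.82: all other goods → 9.75% + 1.25% city = 11% → €2.73
Tax on all other goods = €2.59 + €2.94 + €2.73 = €8.26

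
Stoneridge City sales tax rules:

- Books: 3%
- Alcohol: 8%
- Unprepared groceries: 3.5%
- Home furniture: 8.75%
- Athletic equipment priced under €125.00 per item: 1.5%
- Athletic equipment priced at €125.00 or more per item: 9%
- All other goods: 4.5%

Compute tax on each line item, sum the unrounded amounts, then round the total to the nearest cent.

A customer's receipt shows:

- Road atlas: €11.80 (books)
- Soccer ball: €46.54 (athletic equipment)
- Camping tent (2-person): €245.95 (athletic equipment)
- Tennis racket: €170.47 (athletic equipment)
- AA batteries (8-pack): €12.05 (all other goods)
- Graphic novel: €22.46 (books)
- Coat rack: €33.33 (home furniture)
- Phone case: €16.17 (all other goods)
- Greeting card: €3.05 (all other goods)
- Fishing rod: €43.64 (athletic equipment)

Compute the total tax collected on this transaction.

Road atlas €11.80: books → 3% → €0.354
Soccer ball €46.54: athletic equipment, under €125.00 → 1.5% → €0.6981
Camping tent (2-person) €245.95: athletic equipment, €125.00 or more → 9% → €22.1355
Tennis racket €170.47: athletic equipment, €125.00 or more → 9% → €15.3423
AA batteries (8-pack) €12.05: all other goods → 4.5% → €0.54225
Graphic novel €22.46: books → 3% → €0.6738
Coat rack €33.33: home furniture → 8.75% → €2.916375
Phone case €16.17: all other goods → 4.5% → €0.72765
Greeting card €3.05: all other goods → 4.5% → €0.13725
Fishing rod €43.64: athletic equipment, under €125.00 → 1.5% → €0.6546
Unrounded tax sum = €44.181825 → €44.18

€44.18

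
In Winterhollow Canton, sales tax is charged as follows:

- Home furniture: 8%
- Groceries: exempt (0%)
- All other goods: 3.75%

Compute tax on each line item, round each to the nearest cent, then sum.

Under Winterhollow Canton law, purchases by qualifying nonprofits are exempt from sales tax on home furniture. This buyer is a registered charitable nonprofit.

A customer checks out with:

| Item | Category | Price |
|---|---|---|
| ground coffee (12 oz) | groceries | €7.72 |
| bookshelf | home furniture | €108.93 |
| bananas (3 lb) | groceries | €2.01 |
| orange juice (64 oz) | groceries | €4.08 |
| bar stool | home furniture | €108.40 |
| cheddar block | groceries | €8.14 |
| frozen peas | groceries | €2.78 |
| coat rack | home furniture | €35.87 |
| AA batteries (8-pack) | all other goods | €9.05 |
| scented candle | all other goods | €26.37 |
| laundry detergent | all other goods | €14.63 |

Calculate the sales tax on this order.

Ground coffee (12 oz) €7.72: groceries → 0% → €0.00
Bookshelf €108.93: home furniture, buyer-exempt → 0% → €0.00
Bananas (3 lb) €2.01: groceries → 0% → €0.00
Orange juice (64 oz) €4.08: groceries → 0% → €0.00
Bar stool €108.40: home furniture, buyer-exempt → 0% → €0.00
Cheddar block €8.14: groceries → 0% → €0.00
Frozen peas €2.78: groceries → 0% → €0.00
Coat rack €35.87: home furniture, buyer-exempt → 0% → €0.00
AA batteries (8-pack) €9.05: all other goods → 3.75% → €0.34
Scented candle €26.37: all other goods → 3.75% → €0.99
Laundry detergent €14.63: all other goods → 3.75% → €0.55
Total tax = €0.34 + €0.99 + €0.55 = €1.88

€1.88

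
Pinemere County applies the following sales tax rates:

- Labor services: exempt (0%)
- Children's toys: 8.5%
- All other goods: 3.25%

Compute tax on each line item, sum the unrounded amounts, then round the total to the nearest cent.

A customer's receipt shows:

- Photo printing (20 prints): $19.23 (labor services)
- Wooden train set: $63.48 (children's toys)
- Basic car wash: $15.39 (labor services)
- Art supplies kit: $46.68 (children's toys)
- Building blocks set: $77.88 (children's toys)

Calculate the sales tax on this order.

Photo printing (20 prints) $19.23: labor services → 0% → $0.00
Wooden train set $63.48: children's toys → 8.5% → $5.3958
Basic car wash $15.39: labor services → 0% → $0.00
Art supplies kit $46.68: children's toys → 8.5% → $3.9678
Building blocks set $77.88: children's toys → 8.5% → $6.6198
Unrounded tax sum = $15.9834 → $15.98

$15.98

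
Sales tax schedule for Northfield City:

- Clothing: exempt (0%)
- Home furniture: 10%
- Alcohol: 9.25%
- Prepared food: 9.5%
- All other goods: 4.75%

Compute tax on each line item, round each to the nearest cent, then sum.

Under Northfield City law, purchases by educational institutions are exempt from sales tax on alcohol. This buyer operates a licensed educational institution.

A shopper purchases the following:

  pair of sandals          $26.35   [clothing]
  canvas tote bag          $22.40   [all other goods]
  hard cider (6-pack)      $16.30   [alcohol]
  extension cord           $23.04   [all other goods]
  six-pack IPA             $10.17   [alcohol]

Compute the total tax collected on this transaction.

$2.15

Pair of sandals $26.35: clothing → 0% → $0.00
Canvas tote bag $22.40: all other goods → 4.75% → $1.06
Hard cider (6-pack) $16.30: alcohol, buyer-exempt → 0% → $0.00
Extension cord $23.04: all other goods → 4.75% → $1.09
Six-pack IPA $10.17: alcohol, buyer-exempt → 0% → $0.00
Total tax = $1.06 + $1.09 = $2.15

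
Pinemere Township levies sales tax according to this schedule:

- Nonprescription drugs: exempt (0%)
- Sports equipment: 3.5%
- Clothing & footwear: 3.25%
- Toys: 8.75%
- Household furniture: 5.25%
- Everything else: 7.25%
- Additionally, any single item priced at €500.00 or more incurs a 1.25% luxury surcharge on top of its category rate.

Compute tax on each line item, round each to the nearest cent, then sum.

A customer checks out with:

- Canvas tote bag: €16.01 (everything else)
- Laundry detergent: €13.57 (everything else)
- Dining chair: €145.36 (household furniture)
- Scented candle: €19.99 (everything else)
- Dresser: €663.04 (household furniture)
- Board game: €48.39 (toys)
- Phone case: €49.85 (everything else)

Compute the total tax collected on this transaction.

€62.16

Canvas tote bag €16.01: everything else → 7.25% → €1.16
Laundry detergent €13.57: everything else → 7.25% → €0.98
Dining chair €145.36: household furniture → 5.25% → €7.63
Scented candle €19.99: everything else → 7.25% → €1.45
Dresser €663.04: household furniture → 5.25% + 1.25% surcharge = 6.5% → €43.10
Board game €48.39: toys → 8.75% → €4.23
Phone case €49.85: everything else → 7.25% → €3.61
Total tax = €1.16 + €0.98 + €7.63 + €1.45 + €43.10 + €4.23 + €3.61 = €62.16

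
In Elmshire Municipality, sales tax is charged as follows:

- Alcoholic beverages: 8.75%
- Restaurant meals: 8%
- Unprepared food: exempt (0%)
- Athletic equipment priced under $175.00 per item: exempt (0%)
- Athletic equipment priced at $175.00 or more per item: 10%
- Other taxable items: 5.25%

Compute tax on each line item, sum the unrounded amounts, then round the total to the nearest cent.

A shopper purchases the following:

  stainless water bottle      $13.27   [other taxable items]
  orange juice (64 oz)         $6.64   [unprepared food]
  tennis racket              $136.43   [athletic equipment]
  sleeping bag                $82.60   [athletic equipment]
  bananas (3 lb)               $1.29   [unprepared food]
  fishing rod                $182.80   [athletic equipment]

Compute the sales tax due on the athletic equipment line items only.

Tennis racket $136.43: athletic equipment, under $175.00 → 0% → $0.00
Sleeping bag $82.60: athletic equipment, under $175.00 → 0% → $0.00
Fishing rod $182.80: athletic equipment, $175.00 or more → 10% → $18.28
Tax on athletic equipment: unrounded sum = $18.28 → $18.28

$18.28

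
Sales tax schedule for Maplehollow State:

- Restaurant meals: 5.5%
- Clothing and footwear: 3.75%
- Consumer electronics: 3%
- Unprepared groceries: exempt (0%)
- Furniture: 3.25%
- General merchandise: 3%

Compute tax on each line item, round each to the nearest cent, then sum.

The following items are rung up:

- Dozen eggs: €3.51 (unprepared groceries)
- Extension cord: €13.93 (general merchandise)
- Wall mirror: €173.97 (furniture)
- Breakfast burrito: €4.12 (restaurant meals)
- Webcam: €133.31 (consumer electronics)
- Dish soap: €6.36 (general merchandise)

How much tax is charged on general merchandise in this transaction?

Extension cord €13.93: general merchandise → 3% → €0.42
Dish soap €6.36: general merchandise → 3% → €0.19
Tax on general merchandise = €0.42 + €0.19 = €0.61

€0.61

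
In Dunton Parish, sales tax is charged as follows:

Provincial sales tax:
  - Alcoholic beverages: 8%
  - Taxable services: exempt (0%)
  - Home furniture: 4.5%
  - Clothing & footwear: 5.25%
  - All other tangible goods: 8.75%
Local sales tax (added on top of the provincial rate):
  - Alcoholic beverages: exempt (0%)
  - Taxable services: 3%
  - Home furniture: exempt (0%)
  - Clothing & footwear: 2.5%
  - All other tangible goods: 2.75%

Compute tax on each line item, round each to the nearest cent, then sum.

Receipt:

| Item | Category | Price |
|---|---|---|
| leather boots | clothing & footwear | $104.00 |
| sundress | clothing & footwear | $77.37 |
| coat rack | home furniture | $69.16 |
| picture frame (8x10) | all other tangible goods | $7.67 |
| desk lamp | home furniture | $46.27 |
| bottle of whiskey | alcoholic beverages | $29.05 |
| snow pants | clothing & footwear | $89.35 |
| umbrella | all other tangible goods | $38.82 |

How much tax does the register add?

$33.83

Leather boots $104.00: clothing & footwear → 5.25% + 2.5% local = 7.75% → $8.06
Sundress $77.37: clothing & footwear → 5.25% + 2.5% local = 7.75% → $6.00
Coat rack $69.16: home furniture → 4.5% + 0% local = 4.5% → $3.11
Picture frame (8x10) $7.67: all other tangible goods → 8.75% + 2.75% local = 11.5% → $0.88
Desk lamp $46.27: home furniture → 4.5% + 0% local = 4.5% → $2.08
Bottle of whiskey $29.05: alcoholic beverages → 8% + 0% local = 8% → $2.32
Snow pants $89.35: clothing & footwear → 5.25% + 2.5% local = 7.75% → $6.92
Umbrella $38.82: all other tangible goods → 8.75% + 2.75% local = 11.5% → $4.46
Total tax = $8.06 + $6.00 + $3.11 + $0.88 + $2.08 + $2.32 + $6.92 + $4.46 = $33.83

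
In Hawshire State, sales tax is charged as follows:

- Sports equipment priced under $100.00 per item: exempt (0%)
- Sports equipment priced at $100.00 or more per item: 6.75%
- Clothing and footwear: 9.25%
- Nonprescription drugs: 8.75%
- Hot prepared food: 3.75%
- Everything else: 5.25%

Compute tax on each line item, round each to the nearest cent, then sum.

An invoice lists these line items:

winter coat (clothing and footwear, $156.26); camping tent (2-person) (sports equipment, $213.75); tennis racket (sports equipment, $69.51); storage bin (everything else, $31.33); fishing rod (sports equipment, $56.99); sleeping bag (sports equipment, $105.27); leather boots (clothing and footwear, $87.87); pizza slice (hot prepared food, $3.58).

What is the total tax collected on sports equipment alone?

$21.54

Camping tent (2-person) $213.75: sports equipment, $100.00 or more → 6.75% → $14.43
Tennis racket $69.51: sports equipment, under $100.00 → 0% → $0.00
Fishing rod $56.99: sports equipment, under $100.00 → 0% → $0.00
Sleeping bag $105.27: sports equipment, $100.00 or more → 6.75% → $7.11
Tax on sports equipment = $14.43 + $0.00 + $0.00 + $7.11 = $21.54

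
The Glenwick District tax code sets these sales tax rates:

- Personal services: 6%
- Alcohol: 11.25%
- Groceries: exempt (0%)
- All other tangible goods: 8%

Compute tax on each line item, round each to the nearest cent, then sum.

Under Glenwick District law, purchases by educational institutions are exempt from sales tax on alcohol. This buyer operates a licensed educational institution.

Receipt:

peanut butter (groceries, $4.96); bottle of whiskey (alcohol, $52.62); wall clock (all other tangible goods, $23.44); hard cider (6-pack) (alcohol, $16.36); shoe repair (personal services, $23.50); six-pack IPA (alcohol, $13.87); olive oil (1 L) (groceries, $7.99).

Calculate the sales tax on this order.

$3.29

Peanut butter $4.96: groceries → 0% → $0.00
Bottle of whiskey $52.62: alcohol, buyer-exempt → 0% → $0.00
Wall clock $23.44: all other tangible goods → 8% → $1.88
Hard cider (6-pack) $16.36: alcohol, buyer-exempt → 0% → $0.00
Shoe repair $23.50: personal services → 6% → $1.41
Six-pack IPA $13.87: alcohol, buyer-exempt → 0% → $0.00
Olive oil (1 L) $7.99: groceries → 0% → $0.00
Total tax = $1.88 + $1.41 = $3.29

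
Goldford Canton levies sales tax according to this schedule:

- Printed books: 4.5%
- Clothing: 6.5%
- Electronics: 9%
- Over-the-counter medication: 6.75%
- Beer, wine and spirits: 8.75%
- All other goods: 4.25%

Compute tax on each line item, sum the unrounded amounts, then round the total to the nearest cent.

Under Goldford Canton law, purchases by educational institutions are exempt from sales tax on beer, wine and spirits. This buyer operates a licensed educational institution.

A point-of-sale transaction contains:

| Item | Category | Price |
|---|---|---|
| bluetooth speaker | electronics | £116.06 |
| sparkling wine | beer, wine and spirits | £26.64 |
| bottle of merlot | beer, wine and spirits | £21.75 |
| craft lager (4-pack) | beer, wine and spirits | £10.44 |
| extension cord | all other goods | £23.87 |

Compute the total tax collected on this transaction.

Bluetooth speaker £116.06: electronics → 9% → £10.4454
Sparkling wine £26.64: beer, wine and spirits, buyer-exempt → 0% → £0.00
Bottle of merlot £21.75: beer, wine and spirits, buyer-exempt → 0% → £0.00
Craft lager (4-pack) £10.44: beer, wine and spirits, buyer-exempt → 0% → £0.00
Extension cord £23.87: all other goods → 4.25% → £1.014475
Unrounded tax sum = £11.459875 → £11.46

£11.46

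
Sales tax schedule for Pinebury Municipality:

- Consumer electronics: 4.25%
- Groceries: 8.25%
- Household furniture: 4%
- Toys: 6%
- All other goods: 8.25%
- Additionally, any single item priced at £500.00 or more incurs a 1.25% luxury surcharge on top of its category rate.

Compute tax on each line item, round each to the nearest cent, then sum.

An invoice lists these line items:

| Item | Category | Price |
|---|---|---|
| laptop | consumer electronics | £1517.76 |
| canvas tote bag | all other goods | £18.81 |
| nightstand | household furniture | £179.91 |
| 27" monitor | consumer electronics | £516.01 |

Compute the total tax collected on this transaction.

£120.61

Laptop £1517.76: consumer electronics → 4.25% + 1.25% surcharge = 5.5% → £83.48
Canvas tote bag £18.81: all other goods → 8.25% → £1.55
Nightstand £179.91: household furniture → 4% → £7.20
27" monitor £516.01: consumer electronics → 4.25% + 1.25% surcharge = 5.5% → £28.38
Total tax = £83.48 + £1.55 + £7.20 + £28.38 = £120.61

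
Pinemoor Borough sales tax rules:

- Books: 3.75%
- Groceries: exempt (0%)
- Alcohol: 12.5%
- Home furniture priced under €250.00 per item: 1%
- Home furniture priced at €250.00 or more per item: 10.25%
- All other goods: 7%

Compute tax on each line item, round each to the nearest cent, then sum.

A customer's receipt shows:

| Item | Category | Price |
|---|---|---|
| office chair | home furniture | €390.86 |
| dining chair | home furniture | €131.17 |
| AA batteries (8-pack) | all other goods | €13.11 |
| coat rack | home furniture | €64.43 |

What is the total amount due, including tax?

Office chair €390.86: home furniture, €250.00 or more → 10.25% → €40.06
Dining chair €131.17: home furniture, under €250.00 → 1% → €1.31
AA batteries (8-pack) €13.11: all other goods → 7% → €0.92
Coat rack €64.43: home furniture, under €250.00 → 1% → €0.64
Subtotal = €599.57; tax = €42.93; total due = €642.50

€642.50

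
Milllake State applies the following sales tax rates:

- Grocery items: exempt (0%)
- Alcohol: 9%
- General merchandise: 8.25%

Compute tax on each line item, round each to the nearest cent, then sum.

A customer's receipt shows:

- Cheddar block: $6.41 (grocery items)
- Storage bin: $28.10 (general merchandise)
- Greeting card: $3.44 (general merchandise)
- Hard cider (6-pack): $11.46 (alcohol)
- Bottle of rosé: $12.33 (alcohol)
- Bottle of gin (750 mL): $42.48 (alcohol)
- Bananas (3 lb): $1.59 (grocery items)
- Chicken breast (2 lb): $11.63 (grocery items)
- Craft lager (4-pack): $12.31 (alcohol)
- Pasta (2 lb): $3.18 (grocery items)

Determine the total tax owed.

Cheddar block $6.41: grocery items → 0% → $0.00
Storage bin $28.10: general merchandise → 8.25% → $2.32
Greeting card $3.44: general merchandise → 8.25% → $0.28
Hard cider (6-pack) $11.46: alcohol → 9% → $1.03
Bottle of rosé $12.33: alcohol → 9% → $1.11
Bottle of gin (750 mL) $42.48: alcohol → 9% → $3.82
Bananas (3 lb) $1.59: grocery items → 0% → $0.00
Chicken breast (2 lb) $11.63: grocery items → 0% → $0.00
Craft lager (4-pack) $12.31: alcohol → 9% → $1.11
Pasta (2 lb) $3.18: grocery items → 0% → $0.00
Total tax = $2.32 + $0.28 + $1.03 + $1.11 + $3.82 + $1.11 = $9.67

$9.67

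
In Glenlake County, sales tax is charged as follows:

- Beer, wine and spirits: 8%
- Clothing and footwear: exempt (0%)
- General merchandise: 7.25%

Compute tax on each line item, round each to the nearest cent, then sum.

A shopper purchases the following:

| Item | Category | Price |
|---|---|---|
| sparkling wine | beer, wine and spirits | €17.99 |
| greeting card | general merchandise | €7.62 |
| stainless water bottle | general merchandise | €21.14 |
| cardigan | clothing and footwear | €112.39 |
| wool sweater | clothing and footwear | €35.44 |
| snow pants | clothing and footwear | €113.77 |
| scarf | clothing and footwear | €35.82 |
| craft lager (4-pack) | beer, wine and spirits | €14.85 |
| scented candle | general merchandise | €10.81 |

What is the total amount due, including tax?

Sparkling wine €17.99: beer, wine and spirits → 8% → €1.44
Greeting card €7.62: general merchandise → 7.25% → €0.55
Stainless water bottle €21.14: general merchandise → 7.25% → €1.53
Cardigan €112.39: clothing and footwear → 0% → €0.00
Wool sweater €35.44: clothing and footwear → 0% → €0.00
Snow pants €113.77: clothing and footwear → 0% → €0.00
Scarf €35.82: clothing and footwear → 0% → €0.00
Craft lager (4-pack) €14.85: beer, wine and spirits → 8% → €1.19
Scented candle €10.81: general merchandise → 7.25% → €0.78
Subtotal = €369.83; tax = €5.49; total due = €375.32

€375.32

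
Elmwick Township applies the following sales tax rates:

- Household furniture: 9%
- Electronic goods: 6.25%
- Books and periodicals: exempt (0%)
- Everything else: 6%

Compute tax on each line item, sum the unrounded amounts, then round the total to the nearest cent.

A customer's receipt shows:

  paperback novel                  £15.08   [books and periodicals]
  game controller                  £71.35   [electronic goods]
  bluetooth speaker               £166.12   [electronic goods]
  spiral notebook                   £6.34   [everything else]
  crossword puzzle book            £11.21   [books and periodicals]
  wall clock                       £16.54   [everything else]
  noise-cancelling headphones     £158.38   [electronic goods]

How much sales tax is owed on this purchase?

Paperback novel £15.08: books and periodicals → 0% → £0.00
Game controller £71.35: electronic goods → 6.25% → £4.459375
Bluetooth speaker £166.12: electronic goods → 6.25% → £10.3825
Spiral notebook £6.34: everything else → 6% → £0.3804
Crossword puzzle book £11.21: books and periodicals → 0% → £0.00
Wall clock £16.54: everything else → 6% → £0.9924
Noise-cancelling headphones £158.38: electronic goods → 6.25% → £9.89875
Unrounded tax sum = £26.113425 → £26.11

£26.11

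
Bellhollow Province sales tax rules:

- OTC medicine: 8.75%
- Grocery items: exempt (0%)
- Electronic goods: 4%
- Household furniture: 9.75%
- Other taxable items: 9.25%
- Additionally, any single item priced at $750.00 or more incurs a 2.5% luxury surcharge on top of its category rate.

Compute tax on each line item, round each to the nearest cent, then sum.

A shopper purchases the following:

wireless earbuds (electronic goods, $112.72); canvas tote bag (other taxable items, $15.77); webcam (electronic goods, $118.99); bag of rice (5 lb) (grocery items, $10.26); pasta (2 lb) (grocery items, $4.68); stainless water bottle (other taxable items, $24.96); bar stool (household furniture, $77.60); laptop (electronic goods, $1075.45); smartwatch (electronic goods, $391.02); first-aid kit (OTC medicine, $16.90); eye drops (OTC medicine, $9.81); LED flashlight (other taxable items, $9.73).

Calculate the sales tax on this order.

$109.39

Wireless earbuds $112.72: electronic goods → 4% → $4.51
Canvas tote bag $15.77: other taxable items → 9.25% → $1.46
Webcam $118.99: electronic goods → 4% → $4.76
Bag of rice (5 lb) $10.26: grocery items → 0% → $0.00
Pasta (2 lb) $4.68: grocery items → 0% → $0.00
Stainless water bottle $24.96: other taxable items → 9.25% → $2.31
Bar stool $77.60: household furniture → 9.75% → $7.57
Laptop $1075.45: electronic goods → 4% + 2.5% surcharge = 6.5% → $69.90
Smartwatch $391.02: electronic goods → 4% → $15.64
First-aid kit $16.90: OTC medicine → 8.75% → $1.48
Eye drops $9.81: OTC medicine → 8.75% → $0.86
LED flashlight $9.73: other taxable items → 9.25% → $0.90
Total tax = $4.51 + $1.46 + $4.76 + $2.31 + $7.57 + $69.90 + $15.64 + $1.48 + $0.86 + $0.90 = $109.39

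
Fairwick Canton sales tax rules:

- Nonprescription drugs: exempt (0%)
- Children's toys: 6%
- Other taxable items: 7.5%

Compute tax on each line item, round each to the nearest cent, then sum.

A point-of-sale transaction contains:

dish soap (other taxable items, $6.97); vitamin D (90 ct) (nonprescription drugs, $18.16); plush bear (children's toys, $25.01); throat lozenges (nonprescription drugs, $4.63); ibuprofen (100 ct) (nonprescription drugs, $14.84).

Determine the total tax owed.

Dish soap $6.97: other taxable items → 7.5% → $0.52
Vitamin D (90 ct) $18.16: nonprescription drugs → 0% → $0.00
Plush bear $25.01: children's toys → 6% → $1.50
Throat lozenges $4.63: nonprescription drugs → 0% → $0.00
Ibuprofen (100 ct) $14.84: nonprescription drugs → 0% → $0.00
Total tax = $0.52 + $1.50 = $2.02

$2.02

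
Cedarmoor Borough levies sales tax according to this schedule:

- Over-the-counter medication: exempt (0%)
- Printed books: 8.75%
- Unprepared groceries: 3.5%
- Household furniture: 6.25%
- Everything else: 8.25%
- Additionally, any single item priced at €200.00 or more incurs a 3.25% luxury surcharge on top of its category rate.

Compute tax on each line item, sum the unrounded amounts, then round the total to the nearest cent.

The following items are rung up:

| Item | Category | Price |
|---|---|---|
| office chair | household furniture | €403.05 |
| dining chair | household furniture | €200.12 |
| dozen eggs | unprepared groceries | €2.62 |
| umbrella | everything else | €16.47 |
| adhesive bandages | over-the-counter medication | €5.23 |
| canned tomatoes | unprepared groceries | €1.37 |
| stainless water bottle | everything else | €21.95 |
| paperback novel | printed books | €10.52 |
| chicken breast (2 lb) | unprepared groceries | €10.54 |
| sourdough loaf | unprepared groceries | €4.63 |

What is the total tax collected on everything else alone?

Umbrella €16.47: everything else → 8.25% → €1.358775
Stainless water bottle €21.95: everything else → 8.25% → €1.810875
Tax on everything else: unrounded sum = €3.16965 → €3.17

€3.17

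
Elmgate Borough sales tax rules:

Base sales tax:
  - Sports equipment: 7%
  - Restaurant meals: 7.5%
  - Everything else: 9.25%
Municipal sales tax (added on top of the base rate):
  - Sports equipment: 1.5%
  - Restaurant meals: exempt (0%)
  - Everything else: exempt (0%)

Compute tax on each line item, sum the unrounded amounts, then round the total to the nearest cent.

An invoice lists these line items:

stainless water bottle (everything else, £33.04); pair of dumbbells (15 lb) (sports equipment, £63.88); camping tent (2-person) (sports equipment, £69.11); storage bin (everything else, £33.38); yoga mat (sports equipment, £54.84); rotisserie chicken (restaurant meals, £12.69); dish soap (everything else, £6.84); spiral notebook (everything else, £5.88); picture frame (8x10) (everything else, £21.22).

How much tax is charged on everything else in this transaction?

£9.28

Stainless water bottle £33.04: everything else → 9.25% + 0% municipal = 9.25% → £3.0562
Storage bin £33.38: everything else → 9.25% + 0% municipal = 9.25% → £3.08765
Dish soap £6.84: everything else → 9.25% + 0% municipal = 9.25% → £0.6327
Spiral notebook £5.88: everything else → 9.25% + 0% municipal = 9.25% → £0.5439
Picture frame (8x10) £21.22: everything else → 9.25% + 0% municipal = 9.25% → £1.96285
Tax on everything else: unrounded sum = £9.2833 → £9.28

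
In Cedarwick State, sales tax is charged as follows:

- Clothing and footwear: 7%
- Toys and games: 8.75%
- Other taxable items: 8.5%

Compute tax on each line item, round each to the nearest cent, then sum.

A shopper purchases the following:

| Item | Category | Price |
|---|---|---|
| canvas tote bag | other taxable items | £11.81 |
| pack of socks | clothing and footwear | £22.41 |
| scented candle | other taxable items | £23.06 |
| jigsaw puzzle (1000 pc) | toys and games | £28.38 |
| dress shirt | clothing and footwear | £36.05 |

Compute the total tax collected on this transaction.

Canvas tote bag £11.81: other taxable items → 8.5% → £1.00
Pack of socks £22.41: clothing and footwear → 7% → £1.57
Scented candle £23.06: other taxable items → 8.5% → £1.96
Jigsaw puzzle (1000 pc) £28.38: toys and games → 8.75% → £2.48
Dress shirt £36.05: clothing and footwear → 7% → £2.52
Total tax = £1.00 + £1.57 + £1.96 + £2.48 + £2.52 = £9.53

£9.53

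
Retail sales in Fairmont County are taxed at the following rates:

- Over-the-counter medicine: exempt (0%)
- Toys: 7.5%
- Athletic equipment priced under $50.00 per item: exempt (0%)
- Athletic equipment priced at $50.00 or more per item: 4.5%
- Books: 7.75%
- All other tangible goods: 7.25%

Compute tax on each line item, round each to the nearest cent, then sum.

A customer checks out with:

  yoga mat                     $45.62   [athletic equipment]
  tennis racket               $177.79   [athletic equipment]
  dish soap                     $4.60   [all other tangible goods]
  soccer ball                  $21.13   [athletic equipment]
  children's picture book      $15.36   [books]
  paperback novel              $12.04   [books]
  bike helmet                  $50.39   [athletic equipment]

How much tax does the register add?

Yoga mat $45.62: athletic equipment, under $50.00 → 0% → $0.00
Tennis racket $177.79: athletic equipment, $50.00 or more → 4.5% → $8.00
Dish soap $4.60: all other tangible goods → 7.25% → $0.33
Soccer ball $21.13: athletic equipment, under $50.00 → 0% → $0.00
Children's picture book $15.36: books → 7.75% → $1.19
Paperback novel $12.04: books → 7.75% → $0.93
Bike helmet $50.39: athletic equipment, $50.00 or more → 4.5% → $2.27
Total tax = $8.00 + $0.33 + $1.19 + $0.93 + $2.27 = $12.72

$12.72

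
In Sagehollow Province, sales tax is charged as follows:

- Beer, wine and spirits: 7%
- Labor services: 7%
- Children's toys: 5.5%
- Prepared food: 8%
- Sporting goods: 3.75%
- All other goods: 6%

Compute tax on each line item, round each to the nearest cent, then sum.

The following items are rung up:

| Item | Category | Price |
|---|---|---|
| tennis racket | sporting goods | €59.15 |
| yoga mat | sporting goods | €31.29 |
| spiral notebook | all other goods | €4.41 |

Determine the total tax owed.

€3.65

Tennis racket €59.15: sporting goods → 3.75% → €2.22
Yoga mat €31.29: sporting goods → 3.75% → €1.17
Spiral notebook €4.41: all other goods → 6% → €0.26
Total tax = €2.22 + €1.17 + €0.26 = €3.65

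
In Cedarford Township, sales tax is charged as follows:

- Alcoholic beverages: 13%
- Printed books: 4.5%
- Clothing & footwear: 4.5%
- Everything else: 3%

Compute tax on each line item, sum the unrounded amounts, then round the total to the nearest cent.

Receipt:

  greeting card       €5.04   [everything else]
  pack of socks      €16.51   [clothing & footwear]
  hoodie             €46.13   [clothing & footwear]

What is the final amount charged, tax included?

Greeting card €5.04: everything else → 3% → €0.1512
Pack of socks €16.51: clothing & footwear → 4.5% → €0.74295
Hoodie €46.13: clothing & footwear → 4.5% → €2.07585
Subtotal = €67.68; unrounded tax = €2.97 → €2.97; total due = €70.65

€70.65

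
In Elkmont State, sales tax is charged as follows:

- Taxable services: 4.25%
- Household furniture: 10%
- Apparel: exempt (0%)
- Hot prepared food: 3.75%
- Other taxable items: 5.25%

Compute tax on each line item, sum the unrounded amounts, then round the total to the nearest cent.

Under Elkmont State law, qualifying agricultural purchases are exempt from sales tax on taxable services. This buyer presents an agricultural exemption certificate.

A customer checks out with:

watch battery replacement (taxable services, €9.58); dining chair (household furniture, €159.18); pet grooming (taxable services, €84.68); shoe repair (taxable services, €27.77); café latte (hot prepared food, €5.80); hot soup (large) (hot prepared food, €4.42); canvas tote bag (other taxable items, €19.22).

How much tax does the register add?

€17.31

Watch battery replacement €9.58: taxable services, buyer-exempt → 0% → €0.00
Dining chair €159.18: household furniture → 10% → €15.918
Pet grooming €84.68: taxable services, buyer-exempt → 0% → €0.00
Shoe repair €27.77: taxable services, buyer-exempt → 0% → €0.00
Café latte €5.80: hot prepared food → 3.75% → €0.2175
Hot soup (large) €4.42: hot prepared food → 3.75% → €0.16575
Canvas tote bag €19.22: other taxable items → 5.25% → €1.00905
Unrounded tax sum = €17.3103 → €17.31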